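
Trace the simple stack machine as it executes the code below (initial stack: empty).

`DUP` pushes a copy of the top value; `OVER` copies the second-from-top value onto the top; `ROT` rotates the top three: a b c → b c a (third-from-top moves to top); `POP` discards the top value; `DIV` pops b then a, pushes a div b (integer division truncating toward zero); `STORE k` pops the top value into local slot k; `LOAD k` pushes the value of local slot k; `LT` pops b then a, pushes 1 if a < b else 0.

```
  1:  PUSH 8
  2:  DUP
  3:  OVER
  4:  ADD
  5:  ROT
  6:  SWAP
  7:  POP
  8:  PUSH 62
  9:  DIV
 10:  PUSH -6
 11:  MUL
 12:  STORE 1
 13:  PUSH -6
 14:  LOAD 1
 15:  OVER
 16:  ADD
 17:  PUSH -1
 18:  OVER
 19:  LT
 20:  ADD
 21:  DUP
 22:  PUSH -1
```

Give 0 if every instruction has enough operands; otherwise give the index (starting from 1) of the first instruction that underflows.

5

PUSH 8 : 8
DUP    : 8 8
OVER   : 8 8 8
ADD    : 8 16
ROT  — needs 3 operands, stack has 2 → underflow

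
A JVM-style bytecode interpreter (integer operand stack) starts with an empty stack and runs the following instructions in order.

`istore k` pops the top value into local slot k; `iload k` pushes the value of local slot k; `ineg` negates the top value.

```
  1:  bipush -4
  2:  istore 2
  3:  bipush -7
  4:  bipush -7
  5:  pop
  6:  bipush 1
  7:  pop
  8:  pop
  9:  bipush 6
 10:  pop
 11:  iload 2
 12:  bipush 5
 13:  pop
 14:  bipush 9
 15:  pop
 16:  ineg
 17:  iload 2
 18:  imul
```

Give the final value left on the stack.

bipush -4 -> -4
istore 2  -> (empty)
bipush -7 -> -7
bipush -7 -> -7 -7
pop       -> -7
bipush 1  -> -7 1
pop       -> -7
pop       -> (empty)
bipush 6  -> 6
pop       -> (empty)
iload 2   -> -4
bipush 5  -> -4 5
pop       -> -4
bipush 9  -> -4 9
pop       -> -4
ineg      -> 4
iload 2   -> 4 -4
imul      -> -16

-16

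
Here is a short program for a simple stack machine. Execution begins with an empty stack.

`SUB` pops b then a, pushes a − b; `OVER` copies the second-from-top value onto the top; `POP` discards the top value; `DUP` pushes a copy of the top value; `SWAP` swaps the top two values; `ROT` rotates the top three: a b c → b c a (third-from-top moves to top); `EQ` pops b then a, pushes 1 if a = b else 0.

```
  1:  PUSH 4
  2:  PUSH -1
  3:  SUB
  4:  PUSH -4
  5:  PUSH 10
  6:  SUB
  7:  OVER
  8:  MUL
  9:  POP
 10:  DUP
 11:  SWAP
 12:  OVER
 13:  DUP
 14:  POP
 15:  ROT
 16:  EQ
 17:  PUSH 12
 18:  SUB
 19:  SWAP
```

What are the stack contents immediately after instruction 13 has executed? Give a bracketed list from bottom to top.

[5, 5, 5, 5]

PUSH 4  → [4]
PUSH -1 → [4, -1]
SUB     → [5]
PUSH -4 → [5, -4]
PUSH 10 → [5, -4, 10]
SUB     → [5, -14]
OVER    → [5, -14, 5]
MUL     → [5, -70]
POP     → [5]
DUP     → [5, 5]
SWAP    → [5, 5]
OVER    → [5, 5, 5]
DUP     → [5, 5, 5, 5]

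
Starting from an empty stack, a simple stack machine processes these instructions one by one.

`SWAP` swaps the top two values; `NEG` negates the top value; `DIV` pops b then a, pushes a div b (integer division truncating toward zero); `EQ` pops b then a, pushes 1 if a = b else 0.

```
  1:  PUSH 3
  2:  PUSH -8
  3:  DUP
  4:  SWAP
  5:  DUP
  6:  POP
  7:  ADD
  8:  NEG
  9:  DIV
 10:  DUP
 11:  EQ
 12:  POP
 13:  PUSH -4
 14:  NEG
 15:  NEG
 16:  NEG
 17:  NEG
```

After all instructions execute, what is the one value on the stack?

PUSH 3  → [3]
PUSH -8 → [3, -8]
DUP     → [3, -8, -8]
SWAP    → [3, -8, -8]
DUP     → [3, -8, -8, -8]
POP     → [3, -8, -8]
ADD     → [3, -16]
NEG     → [3, 16]
DIV     → [0]
DUP     → [0, 0]
EQ      → [1]
POP     → []
PUSH -4 → [-4]
NEG     → [4]
NEG     → [-4]
NEG     → [4]
NEG     → [-4]

-4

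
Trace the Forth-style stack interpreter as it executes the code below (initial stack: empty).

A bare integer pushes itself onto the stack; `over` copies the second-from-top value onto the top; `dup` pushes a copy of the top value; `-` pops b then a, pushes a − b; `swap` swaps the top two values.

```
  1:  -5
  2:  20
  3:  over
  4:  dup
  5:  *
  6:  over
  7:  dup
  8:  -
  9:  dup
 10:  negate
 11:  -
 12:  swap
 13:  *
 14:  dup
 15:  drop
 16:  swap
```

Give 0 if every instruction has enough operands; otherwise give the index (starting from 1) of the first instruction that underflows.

0

-5     → -5
20     → -5 20
over   → -5 20 -5
dup    → -5 20 -5 -5
*      → -5 20 25
over   → -5 20 25 20
dup    → -5 20 25 20 20
-      → -5 20 25 0
dup    → -5 20 25 0 0
negate → -5 20 25 0 0
-      → -5 20 25 0
swap   → -5 20 0 25
*      → -5 20 0
dup    → -5 20 0 0
drop   → -5 20 0
swap   → -5 0 20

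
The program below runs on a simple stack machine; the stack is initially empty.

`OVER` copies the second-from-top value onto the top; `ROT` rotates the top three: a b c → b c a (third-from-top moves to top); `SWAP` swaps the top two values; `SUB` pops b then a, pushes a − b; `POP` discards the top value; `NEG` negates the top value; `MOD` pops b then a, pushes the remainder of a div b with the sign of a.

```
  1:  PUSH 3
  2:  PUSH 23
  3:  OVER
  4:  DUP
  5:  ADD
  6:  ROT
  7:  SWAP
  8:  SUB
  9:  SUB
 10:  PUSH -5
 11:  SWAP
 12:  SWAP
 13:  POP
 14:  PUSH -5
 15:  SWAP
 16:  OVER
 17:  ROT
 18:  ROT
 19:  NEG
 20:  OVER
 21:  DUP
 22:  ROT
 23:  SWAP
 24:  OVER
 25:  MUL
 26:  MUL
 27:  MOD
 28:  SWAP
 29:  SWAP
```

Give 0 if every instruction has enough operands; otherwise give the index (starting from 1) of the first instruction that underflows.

PUSH 3  -> [3]
PUSH 23 -> [3, 23]
OVER    -> [3, 23, 3]
DUP     -> [3, 23, 3, 3]
ADD     -> [3, 23, 6]
ROT     -> [23, 6, 3]
SWAP    -> [23, 3, 6]
SUB     -> [23, -3]
SUB     -> [26]
PUSH -5 -> [26, -5]
SWAP    -> [-5, 26]
SWAP    -> [26, -5]
POP     -> [26]
PUSH -5 -> [26, -5]
SWAP    -> [-5, 26]
OVER    -> [-5, 26, -5]
ROT     -> [26, -5, -5]
ROT     -> [-5, -5, 26]
NEG     -> [-5, -5, -26]
OVER    -> [-5, -5, -26, -5]
DUP     -> [-5, -5, -26, -5, -5]
ROT     -> [-5, -5, -5, -5, -26]
SWAP    -> [-5, -5, -5, -26, -5]
OVER    -> [-5, -5, -5, -26, -5, -26]
MUL     -> [-5, -5, -5, -26, 130]
MUL     -> [-5, -5, -5, -3380]
MOD     -> [-5, -5, -5]
SWAP    -> [-5, -5, -5]
SWAP    -> [-5, -5, -5]

0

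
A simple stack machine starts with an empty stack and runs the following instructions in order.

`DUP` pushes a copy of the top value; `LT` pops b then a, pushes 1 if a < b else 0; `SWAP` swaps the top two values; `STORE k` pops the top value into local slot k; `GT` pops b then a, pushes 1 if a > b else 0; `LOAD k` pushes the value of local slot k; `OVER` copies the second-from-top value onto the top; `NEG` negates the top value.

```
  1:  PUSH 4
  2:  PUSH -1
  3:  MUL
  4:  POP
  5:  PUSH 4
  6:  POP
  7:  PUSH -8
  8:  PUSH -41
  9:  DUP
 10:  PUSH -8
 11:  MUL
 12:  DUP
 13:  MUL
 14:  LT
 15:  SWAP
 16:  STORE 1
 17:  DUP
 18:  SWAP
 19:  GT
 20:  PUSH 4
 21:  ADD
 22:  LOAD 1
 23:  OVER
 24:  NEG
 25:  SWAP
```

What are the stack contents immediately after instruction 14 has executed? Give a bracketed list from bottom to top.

PUSH 4   : 4
PUSH -1  : 4 -1
MUL      : -4
POP      : (empty)
PUSH 4   : 4
POP      : (empty)
PUSH -8  : -8
PUSH -41 : -8 -41
DUP      : -8 -41 -41
PUSH -8  : -8 -41 -41 -8
MUL      : -8 -41 328
DUP      : -8 -41 328 328
MUL      : -8 -41 107584
LT       : -8 1

[-8, 1]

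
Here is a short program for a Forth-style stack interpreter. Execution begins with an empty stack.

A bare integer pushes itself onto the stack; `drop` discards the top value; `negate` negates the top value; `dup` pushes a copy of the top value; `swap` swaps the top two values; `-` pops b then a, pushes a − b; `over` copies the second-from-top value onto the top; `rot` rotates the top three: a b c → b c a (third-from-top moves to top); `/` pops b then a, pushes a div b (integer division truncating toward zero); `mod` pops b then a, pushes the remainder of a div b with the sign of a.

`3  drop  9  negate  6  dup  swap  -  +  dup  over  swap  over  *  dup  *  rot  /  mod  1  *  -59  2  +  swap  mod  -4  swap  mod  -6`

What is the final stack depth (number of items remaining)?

3      : [3]
drop   : []
9      : [9]
negate : [-9]
6      : [-9, 6]
dup    : [-9, 6, 6]
swap   : [-9, 6, 6]
-      : [-9, 0]
+      : [-9]
dup    : [-9, -9]
over   : [-9, -9, -9]
swap   : [-9, -9, -9]
over   : [-9, -9, -9, -9]
*      : [-9, -9, 81]
dup    : [-9, -9, 81, 81]
*      : [-9, -9, 6561]
rot    : [-9, 6561, -9]
/      : [-9, -729]
mod    : [-9]
1      : [-9, 1]
*      : [-9]
-59    : [-9, -59]
2      : [-9, -59, 2]
+      : [-9, -57]
swap   : [-57, -9]
mod    : [-3]
-4     : [-3, -4]
swap   : [-4, -3]
mod    : [-1]
-6     : [-1, -6]

2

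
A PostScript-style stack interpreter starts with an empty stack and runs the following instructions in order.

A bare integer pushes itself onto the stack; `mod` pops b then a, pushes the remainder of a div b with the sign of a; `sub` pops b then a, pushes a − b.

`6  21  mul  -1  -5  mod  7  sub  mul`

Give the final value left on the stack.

-1008

6   : 6
21  : 6 21
mul : 126
-1  : 126 -1
-5  : 126 -1 -5
mod : 126 -1
7   : 126 -1 7
sub : 126 -8
mul : -1008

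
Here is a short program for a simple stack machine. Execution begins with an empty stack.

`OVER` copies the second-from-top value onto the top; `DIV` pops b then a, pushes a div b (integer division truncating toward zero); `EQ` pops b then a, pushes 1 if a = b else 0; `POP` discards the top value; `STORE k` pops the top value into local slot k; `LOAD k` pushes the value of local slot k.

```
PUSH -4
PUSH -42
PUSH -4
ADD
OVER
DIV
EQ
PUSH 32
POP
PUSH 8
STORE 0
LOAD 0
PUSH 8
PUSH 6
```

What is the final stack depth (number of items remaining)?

4

PUSH -4   [-4]
PUSH -42  [-4, -42]
PUSH -4   [-4, -42, -4]
ADD       [-4, -46]
OVER      [-4, -46, -4]
DIV       [-4, 11]
EQ        [0]
PUSH 32   [0, 32]
POP       [0]
PUSH 8    [0, 8]
STORE 0   [0]
LOAD 0    [0, 8]
PUSH 8    [0, 8, 8]
PUSH 6    [0, 8, 8, 6]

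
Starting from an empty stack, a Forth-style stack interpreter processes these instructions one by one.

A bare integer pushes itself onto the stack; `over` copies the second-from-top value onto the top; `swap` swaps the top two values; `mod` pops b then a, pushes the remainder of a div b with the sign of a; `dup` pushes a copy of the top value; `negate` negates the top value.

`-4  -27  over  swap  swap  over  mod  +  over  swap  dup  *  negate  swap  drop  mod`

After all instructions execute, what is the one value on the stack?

-4

-4     -> [-4]
-27    -> [-4, -27]
over   -> [-4, -27, -4]
swap   -> [-4, -4, -27]
swap   -> [-4, -27, -4]
over   -> [-4, -27, -4, -27]
mod    -> [-4, -27, -4]
+      -> [-4, -31]
over   -> [-4, -31, -4]
swap   -> [-4, -4, -31]
dup    -> [-4, -4, -31, -31]
*      -> [-4, -4, 961]
negate -> [-4, -4, -961]
swap   -> [-4, -961, -4]
drop   -> [-4, -961]
mod    -> [-4]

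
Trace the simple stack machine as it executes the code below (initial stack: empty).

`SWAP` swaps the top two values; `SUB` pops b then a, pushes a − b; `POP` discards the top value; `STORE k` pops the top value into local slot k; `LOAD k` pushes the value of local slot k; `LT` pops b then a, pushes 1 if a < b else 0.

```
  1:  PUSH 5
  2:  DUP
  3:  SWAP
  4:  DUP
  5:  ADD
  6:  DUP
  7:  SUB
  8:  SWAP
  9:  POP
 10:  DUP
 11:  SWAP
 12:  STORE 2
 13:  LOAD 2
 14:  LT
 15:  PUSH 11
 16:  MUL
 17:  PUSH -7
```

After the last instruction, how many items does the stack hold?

2

PUSH 5  : [5]
DUP     : [5, 5]
SWAP    : [5, 5]
DUP     : [5, 5, 5]
ADD     : [5, 10]
DUP     : [5, 10, 10]
SUB     : [5, 0]
SWAP    : [0, 5]
POP     : [0]
DUP     : [0, 0]
SWAP    : [0, 0]
STORE 2 : [0]
LOAD 2  : [0, 0]
LT      : [0]
PUSH 11 : [0, 11]
MUL     : [0]
PUSH -7 : [0, -7]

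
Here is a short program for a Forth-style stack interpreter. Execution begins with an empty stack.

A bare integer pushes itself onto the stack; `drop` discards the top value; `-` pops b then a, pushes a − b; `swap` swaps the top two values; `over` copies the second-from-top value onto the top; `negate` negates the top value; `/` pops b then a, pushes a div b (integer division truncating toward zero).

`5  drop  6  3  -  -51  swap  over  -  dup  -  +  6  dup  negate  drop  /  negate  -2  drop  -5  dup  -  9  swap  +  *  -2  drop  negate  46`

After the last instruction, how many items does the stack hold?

5      : 5
drop   : (empty)
6      : 6
3      : 6 3
-      : 3
-51    : 3 -51
swap   : -51 3
over   : -51 3 -51
-      : -51 54
dup    : -51 54 54
-      : -51 0
+      : -51
6      : -51 6
dup    : -51 6 6
negate : -51 6 -6
drop   : -51 6
/      : -8
negate : 8
-2     : 8 -2
drop   : 8
-5     : 8 -5
dup    : 8 -5 -5
-      : 8 0
9      : 8 0 9
swap   : 8 9 0
+      : 8 9
*      : 72
-2     : 72 -2
drop   : 72
negate : -72
46     : -72 46

2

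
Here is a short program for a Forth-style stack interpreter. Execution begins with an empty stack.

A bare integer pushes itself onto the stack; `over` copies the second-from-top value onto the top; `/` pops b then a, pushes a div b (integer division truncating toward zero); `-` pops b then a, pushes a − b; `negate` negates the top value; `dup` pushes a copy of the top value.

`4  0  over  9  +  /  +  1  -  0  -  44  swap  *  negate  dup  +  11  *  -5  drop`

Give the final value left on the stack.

4      : 4
0      : 4 0
over   : 4 0 4
9      : 4 0 4 9
+      : 4 0 13
/      : 4 0
+      : 4
1      : 4 1
-      : 3
0      : 3 0
-      : 3
44     : 3 44
swap   : 44 3
*      : 132
negate : -132
dup    : -132 -132
+      : -264
11     : -264 11
*      : -2904
-5     : -2904 -5
drop   : -2904

-2904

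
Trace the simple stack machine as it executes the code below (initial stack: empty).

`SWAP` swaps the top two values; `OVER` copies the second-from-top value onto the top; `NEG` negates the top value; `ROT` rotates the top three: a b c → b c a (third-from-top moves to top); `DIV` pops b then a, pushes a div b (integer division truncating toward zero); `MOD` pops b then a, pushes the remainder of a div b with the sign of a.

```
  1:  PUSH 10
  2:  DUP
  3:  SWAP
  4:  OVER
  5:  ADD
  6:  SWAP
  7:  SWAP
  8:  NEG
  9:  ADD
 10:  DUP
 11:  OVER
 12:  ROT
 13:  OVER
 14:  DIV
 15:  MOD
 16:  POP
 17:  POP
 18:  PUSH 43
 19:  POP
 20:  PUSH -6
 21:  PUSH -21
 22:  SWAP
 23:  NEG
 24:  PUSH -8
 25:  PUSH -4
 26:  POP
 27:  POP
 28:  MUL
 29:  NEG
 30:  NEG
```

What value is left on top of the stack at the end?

PUSH 10  -> 10
DUP      -> 10 10
SWAP     -> 10 10
OVER     -> 10 10 10
ADD      -> 10 20
SWAP     -> 20 10
SWAP     -> 10 20
NEG      -> 10 -20
ADD      -> -10
DUP      -> -10 -10
OVER     -> -10 -10 -10
ROT      -> -10 -10 -10
OVER     -> -10 -10 -10 -10
DIV      -> -10 -10 1
MOD      -> -10 0
POP      -> -10
POP      -> (empty)
PUSH 43  -> 43
POP      -> (empty)
PUSH -6  -> -6
PUSH -21 -> -6 -21
SWAP     -> -21 -6
NEG      -> -21 6
PUSH -8  -> -21 6 -8
PUSH -4  -> -21 6 -8 -4
POP      -> -21 6 -8
POP      -> -21 6
MUL      -> -126
NEG      -> 126
NEG      -> -126

-126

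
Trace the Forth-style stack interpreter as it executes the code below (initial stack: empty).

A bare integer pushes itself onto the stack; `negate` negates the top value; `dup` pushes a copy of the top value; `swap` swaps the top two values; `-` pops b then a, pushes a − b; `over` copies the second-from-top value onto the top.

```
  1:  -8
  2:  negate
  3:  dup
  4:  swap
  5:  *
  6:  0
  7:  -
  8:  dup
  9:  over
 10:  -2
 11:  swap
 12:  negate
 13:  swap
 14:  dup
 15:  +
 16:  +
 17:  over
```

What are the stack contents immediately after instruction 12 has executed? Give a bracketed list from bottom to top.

-8     → [-8]
negate → [8]
dup    → [8, 8]
swap   → [8, 8]
*      → [64]
0      → [64, 0]
-      → [64]
dup    → [64, 64]
over   → [64, 64, 64]
-2     → [64, 64, 64, -2]
swap   → [64, 64, -2, 64]
negate → [64, 64, -2, -64]

[64, 64, -2, -64]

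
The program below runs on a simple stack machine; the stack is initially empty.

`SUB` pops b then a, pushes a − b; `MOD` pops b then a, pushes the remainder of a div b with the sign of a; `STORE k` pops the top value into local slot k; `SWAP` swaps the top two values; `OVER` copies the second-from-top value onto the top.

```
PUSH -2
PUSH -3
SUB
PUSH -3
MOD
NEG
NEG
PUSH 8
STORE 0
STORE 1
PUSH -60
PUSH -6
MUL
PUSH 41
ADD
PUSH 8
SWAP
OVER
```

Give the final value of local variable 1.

1

PUSH -2   [-2]
PUSH -3   [-2, -3]
SUB       [1]
PUSH -3   [1, -3]
MOD       [1]
NEG       [-1]
NEG       [1]
PUSH 8    [1, 8]
STORE 0   [1]
STORE 1   []
PUSH -60  [-60]
PUSH -6   [-60, -6]
MUL       [360]
PUSH 41   [360, 41]
ADD       [401]
PUSH 8    [401, 8]
SWAP      [8, 401]
OVER      [8, 401, 8]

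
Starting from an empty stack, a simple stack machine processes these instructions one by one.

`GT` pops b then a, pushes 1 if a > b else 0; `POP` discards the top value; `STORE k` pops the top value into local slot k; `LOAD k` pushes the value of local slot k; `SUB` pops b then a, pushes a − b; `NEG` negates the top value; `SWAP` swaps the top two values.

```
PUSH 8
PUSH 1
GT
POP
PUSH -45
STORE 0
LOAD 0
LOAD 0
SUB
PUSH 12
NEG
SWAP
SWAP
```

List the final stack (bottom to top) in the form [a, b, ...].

[0, -12]

PUSH 8    8
PUSH 1    8 1
GT        1
POP       (empty)
PUSH -45  -45
STORE 0   (empty)
LOAD 0    -45
LOAD 0    -45 -45
SUB       0
PUSH 12   0 12
NEG       0 -12
SWAP      -12 0
SWAP      0 -12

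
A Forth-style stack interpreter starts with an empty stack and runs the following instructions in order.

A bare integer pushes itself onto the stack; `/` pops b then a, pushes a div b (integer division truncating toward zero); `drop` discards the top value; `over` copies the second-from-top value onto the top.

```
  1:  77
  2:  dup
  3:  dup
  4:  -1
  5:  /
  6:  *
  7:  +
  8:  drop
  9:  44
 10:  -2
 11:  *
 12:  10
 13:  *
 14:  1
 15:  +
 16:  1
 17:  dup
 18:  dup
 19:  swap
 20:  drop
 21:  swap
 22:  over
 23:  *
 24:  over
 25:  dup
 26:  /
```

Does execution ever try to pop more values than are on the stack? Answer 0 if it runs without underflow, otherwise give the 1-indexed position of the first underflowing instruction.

77   -> 77
dup  -> 77 77
dup  -> 77 77 77
-1   -> 77 77 77 -1
/    -> 77 77 -77
*    -> 77 -5929
+    -> -5852
drop -> (empty)
44   -> 44
-2   -> 44 -2
*    -> -88
10   -> -88 10
*    -> -880
1    -> -880 1
+    -> -879
1    -> -879 1
dup  -> -879 1 1
dup  -> -879 1 1 1
swap -> -879 1 1 1
drop -> -879 1 1
swap -> -879 1 1
over -> -879 1 1 1
*    -> -879 1 1
over -> -879 1 1 1
dup  -> -879 1 1 1 1
/    -> -879 1 1 1

0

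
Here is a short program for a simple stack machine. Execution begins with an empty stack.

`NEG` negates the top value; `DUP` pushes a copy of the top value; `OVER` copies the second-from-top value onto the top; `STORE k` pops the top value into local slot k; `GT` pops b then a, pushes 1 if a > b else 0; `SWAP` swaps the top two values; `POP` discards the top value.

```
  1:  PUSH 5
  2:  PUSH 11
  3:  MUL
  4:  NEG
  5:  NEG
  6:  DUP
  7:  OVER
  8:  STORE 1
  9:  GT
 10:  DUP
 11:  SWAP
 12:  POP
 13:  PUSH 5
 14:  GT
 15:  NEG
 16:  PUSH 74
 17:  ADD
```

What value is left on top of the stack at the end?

74

PUSH 5  -> [5]
PUSH 11 -> [5, 11]
MUL     -> [55]
NEG     -> [-55]
NEG     -> [55]
DUP     -> [55, 55]
OVER    -> [55, 55, 55]
STORE 1 -> [55, 55]
GT      -> [0]
DUP     -> [0, 0]
SWAP    -> [0, 0]
POP     -> [0]
PUSH 5  -> [0, 5]
GT      -> [0]
NEG     -> [0]
PUSH 74 -> [0, 74]
ADD     -> [74]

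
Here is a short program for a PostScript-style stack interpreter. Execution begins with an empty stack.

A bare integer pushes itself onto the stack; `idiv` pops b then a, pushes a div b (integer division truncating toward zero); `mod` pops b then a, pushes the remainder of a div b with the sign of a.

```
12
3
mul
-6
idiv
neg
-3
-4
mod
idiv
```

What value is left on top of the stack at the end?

-2

12   : 12
3    : 12 3
mul  : 36
-6   : 36 -6
idiv : -6
neg  : 6
-3   : 6 -3
-4   : 6 -3 -4
mod  : 6 -3
idiv : -2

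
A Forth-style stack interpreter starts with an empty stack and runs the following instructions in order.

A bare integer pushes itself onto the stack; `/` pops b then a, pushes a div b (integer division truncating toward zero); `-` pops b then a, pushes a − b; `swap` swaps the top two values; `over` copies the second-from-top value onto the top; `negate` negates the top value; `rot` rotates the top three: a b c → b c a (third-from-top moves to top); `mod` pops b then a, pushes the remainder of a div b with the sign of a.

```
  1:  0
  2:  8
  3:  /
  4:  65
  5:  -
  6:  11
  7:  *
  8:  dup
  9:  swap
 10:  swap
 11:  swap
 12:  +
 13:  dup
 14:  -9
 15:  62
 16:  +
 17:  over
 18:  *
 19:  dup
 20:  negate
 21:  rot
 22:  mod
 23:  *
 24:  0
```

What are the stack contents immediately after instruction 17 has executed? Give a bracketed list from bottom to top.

[-1430, -1430, 53, -1430]

0     [0]
8     [0, 8]
/     [0]
65    [0, 65]
-     [-65]
11    [-65, 11]
*     [-715]
dup   [-715, -715]
swap  [-715, -715]
swap  [-715, -715]
swap  [-715, -715]
+     [-1430]
dup   [-1430, -1430]
-9    [-1430, -1430, -9]
62    [-1430, -1430, -9, 62]
+     [-1430, -1430, 53]
over  [-1430, -1430, 53, -1430]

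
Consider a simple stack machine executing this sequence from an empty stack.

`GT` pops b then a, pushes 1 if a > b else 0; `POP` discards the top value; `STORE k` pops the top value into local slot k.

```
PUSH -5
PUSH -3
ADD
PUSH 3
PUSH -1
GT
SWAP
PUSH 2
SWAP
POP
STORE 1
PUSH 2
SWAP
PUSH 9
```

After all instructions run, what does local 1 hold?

PUSH -5  [-5]
PUSH -3  [-5, -3]
ADD      [-8]
PUSH 3   [-8, 3]
PUSH -1  [-8, 3, -1]
GT       [-8, 1]
SWAP     [1, -8]
PUSH 2   [1, -8, 2]
SWAP     [1, 2, -8]
POP      [1, 2]
STORE 1  [1]
PUSH 2   [1, 2]
SWAP     [2, 1]
PUSH 9   [2, 1, 9]

2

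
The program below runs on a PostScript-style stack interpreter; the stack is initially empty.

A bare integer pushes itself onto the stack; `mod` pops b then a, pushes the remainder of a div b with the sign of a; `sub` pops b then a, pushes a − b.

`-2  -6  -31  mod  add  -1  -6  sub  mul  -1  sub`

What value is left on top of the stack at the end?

-39

-2  -> [-2]
-6  -> [-2, -6]
-31 -> [-2, -6, -31]
mod -> [-2, -6]
add -> [-8]
-1  -> [-8, -1]
-6  -> [-8, -1, -6]
sub -> [-8, 5]
mul -> [-40]
-1  -> [-40, -1]
sub -> [-39]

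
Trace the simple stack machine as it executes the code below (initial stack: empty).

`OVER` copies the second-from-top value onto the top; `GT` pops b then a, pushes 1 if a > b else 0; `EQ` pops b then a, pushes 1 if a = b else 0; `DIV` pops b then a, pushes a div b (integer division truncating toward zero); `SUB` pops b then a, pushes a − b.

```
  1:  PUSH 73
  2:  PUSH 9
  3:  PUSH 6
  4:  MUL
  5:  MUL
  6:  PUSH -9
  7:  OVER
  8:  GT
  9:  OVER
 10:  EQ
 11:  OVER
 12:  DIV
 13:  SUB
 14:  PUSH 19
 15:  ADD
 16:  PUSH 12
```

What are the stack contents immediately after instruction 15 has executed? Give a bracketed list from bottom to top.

PUSH 73 -> 73
PUSH 9  -> 73 9
PUSH 6  -> 73 9 6
MUL     -> 73 54
MUL     -> 3942
PUSH -9 -> 3942 -9
OVER    -> 3942 -9 3942
GT      -> 3942 0
OVER    -> 3942 0 3942
EQ      -> 3942 0
OVER    -> 3942 0 3942
DIV     -> 3942 0
SUB     -> 3942
PUSH 19 -> 3942 19
ADD     -> 3961

[3961]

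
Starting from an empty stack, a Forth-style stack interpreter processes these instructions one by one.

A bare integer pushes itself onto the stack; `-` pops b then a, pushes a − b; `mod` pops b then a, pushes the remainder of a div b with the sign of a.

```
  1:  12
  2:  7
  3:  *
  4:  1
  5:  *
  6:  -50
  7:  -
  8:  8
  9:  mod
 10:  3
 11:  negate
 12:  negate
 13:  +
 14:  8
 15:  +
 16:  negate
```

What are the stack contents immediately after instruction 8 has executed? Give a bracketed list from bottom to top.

12  : [12]
7   : [12, 7]
*   : [84]
1   : [84, 1]
*   : [84]
-50 : [84, -50]
-   : [134]
8   : [134, 8]

[134, 8]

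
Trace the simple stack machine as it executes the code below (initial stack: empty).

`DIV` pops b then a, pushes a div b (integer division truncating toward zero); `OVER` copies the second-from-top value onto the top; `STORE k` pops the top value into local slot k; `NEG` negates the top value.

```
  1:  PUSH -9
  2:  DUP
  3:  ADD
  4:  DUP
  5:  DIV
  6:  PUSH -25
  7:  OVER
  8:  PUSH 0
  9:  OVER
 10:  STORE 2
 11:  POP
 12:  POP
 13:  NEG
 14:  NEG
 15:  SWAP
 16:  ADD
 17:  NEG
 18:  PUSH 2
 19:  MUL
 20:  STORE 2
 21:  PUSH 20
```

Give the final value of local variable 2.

48

PUSH -9  → [-9]
DUP      → [-9, -9]
ADD      → [-18]
DUP      → [-18, -18]
DIV      → [1]
PUSH -25 → [1, -25]
OVER     → [1, -25, 1]
PUSH 0   → [1, -25, 1, 0]
OVER     → [1, -25, 1, 0, 1]
STORE 2  → [1, -25, 1, 0]
POP      → [1, -25, 1]
POP      → [1, -25]
NEG      → [1, 25]
NEG      → [1, -25]
SWAP     → [-25, 1]
ADD      → [-24]
NEG      → [24]
PUSH 2   → [24, 2]
MUL      → [48]
STORE 2  → []
PUSH 20  → [20]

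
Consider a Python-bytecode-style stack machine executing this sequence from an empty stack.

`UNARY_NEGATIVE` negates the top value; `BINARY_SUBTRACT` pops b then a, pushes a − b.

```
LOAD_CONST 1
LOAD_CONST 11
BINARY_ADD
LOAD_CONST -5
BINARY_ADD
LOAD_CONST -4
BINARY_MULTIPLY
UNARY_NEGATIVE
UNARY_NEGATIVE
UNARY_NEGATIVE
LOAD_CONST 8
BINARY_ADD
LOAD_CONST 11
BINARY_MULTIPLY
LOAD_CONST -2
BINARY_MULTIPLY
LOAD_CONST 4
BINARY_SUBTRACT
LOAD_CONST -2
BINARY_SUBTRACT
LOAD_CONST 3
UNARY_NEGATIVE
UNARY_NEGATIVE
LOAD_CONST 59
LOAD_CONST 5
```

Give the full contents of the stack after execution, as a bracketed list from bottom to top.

LOAD_CONST 1    : 1
LOAD_CONST 11   : 1 11
BINARY_ADD      : 12
LOAD_CONST -5   : 12 -5
BINARY_ADD      : 7
LOAD_CONST -4   : 7 -4
BINARY_MULTIPLY : -28
UNARY_NEGATIVE  : 28
UNARY_NEGATIVE  : -28
UNARY_NEGATIVE  : 28
LOAD_CONST 8    : 28 8
BINARY_ADD      : 36
LOAD_CONST 11   : 36 11
BINARY_MULTIPLY : 396
LOAD_CONST -2   : 396 -2
BINARY_MULTIPLY : -792
LOAD_CONST 4    : -792 4
BINARY_SUBTRACT : -796
LOAD_CONST -2   : -796 -2
BINARY_SUBTRACT : -794
LOAD_CONST 3    : -794 3
UNARY_NEGATIVE  : -794 -3
UNARY_NEGATIVE  : -794 3
LOAD_CONST 59   : -794 3 59
LOAD_CONST 5    : -794 3 59 5

[-794, 3, 59, 5]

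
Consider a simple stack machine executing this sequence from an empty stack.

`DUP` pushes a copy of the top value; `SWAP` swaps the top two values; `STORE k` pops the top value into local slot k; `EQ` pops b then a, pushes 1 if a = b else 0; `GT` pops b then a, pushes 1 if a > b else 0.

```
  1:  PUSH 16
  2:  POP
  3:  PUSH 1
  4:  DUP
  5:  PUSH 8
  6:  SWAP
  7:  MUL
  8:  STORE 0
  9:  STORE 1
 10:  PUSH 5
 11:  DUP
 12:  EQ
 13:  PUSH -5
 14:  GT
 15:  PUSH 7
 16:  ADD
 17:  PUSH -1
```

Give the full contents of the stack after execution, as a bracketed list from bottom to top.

[8, -1]

PUSH 16 → [16]
POP     → []
PUSH 1  → [1]
DUP     → [1, 1]
PUSH 8  → [1, 1, 8]
SWAP    → [1, 8, 1]
MUL     → [1, 8]
STORE 0 → [1]
STORE 1 → []
PUSH 5  → [5]
DUP     → [5, 5]
EQ      → [1]
PUSH -5 → [1, -5]
GT      → [1]
PUSH 7  → [1, 7]
ADD     → [8]
PUSH -1 → [8, -1]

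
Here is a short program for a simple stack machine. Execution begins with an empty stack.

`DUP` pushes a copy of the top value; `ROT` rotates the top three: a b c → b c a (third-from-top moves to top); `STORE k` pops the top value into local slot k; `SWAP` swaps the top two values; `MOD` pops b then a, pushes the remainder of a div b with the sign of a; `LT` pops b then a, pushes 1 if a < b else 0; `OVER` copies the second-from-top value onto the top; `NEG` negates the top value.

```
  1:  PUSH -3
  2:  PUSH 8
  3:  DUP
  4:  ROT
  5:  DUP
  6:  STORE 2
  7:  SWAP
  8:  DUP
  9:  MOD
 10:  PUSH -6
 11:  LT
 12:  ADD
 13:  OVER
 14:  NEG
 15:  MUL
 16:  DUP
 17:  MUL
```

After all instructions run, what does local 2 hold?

PUSH -3 -> [-3]
PUSH 8  -> [-3, 8]
DUP     -> [-3, 8, 8]
ROT     -> [8, 8, -3]
DUP     -> [8, 8, -3, -3]
STORE 2 -> [8, 8, -3]
SWAP    -> [8, -3, 8]
DUP     -> [8, -3, 8, 8]
MOD     -> [8, -3, 0]
PUSH -6 -> [8, -3, 0, -6]
LT      -> [8, -3, 0]
ADD     -> [8, -3]
OVER    -> [8, -3, 8]
NEG     -> [8, -3, -8]
MUL     -> [8, 24]
DUP     -> [8, 24, 24]
MUL     -> [8, 576]

-3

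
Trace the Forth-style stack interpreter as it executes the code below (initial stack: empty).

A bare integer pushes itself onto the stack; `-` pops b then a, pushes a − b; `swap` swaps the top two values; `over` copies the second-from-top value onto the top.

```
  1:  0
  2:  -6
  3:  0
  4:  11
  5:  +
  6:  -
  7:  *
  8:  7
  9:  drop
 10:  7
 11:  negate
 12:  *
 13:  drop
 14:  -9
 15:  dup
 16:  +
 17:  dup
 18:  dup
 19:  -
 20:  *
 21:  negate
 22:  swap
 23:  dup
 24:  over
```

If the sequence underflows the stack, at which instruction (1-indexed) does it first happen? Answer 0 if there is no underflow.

0      -> 0
-6     -> 0 -6
0      -> 0 -6 0
11     -> 0 -6 0 11
+      -> 0 -6 11
-      -> 0 -17
*      -> 0
7      -> 0 7
drop   -> 0
7      -> 0 7
negate -> 0 -7
*      -> 0
drop   -> (empty)
-9     -> -9
dup    -> -9 -9
+      -> -18
dup    -> -18 -18
dup    -> -18 -18 -18
-      -> -18 0
*      -> 0
negate -> 0
swap  — needs 2 operands, stack has 1 → underflow

22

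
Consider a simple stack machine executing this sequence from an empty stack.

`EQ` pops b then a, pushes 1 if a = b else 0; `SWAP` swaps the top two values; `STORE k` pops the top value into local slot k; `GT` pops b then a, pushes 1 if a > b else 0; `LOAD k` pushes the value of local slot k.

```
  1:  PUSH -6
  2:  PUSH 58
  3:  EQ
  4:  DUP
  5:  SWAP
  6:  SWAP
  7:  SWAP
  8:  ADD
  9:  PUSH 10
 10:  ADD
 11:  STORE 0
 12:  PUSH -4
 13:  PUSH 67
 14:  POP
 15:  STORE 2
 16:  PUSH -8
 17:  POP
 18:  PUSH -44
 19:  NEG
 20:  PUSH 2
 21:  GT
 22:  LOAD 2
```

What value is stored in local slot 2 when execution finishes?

-4

PUSH -6   -6
PUSH 58   -6 58
EQ        0
DUP       0 0
SWAP      0 0
SWAP      0 0
SWAP      0 0
ADD       0
PUSH 10   0 10
ADD       10
STORE 0   (empty)
PUSH -4   -4
PUSH 67   -4 67
POP       -4
STORE 2   (empty)
PUSH -8   -8
POP       (empty)
PUSH -44  -44
NEG       44
PUSH 2    44 2
GT        1
LOAD 2    1 -4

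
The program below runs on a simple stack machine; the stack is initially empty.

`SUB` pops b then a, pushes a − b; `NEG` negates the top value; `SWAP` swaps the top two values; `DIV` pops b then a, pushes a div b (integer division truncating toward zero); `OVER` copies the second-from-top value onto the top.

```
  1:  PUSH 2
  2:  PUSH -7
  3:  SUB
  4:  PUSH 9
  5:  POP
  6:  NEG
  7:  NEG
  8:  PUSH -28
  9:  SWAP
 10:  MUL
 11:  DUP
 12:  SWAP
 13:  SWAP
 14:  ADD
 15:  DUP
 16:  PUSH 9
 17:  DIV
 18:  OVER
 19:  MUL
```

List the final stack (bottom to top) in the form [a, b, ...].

PUSH 2    2
PUSH -7   2 -7
SUB       9
PUSH 9    9 9
POP       9
NEG       -9
NEG       9
PUSH -28  9 -28
SWAP      -28 9
MUL       -252
DUP       -252 -252
SWAP      -252 -252
SWAP      -252 -252
ADD       -504
DUP       -504 -504
PUSH 9    -504 -504 9
DIV       -504 -56
OVER      -504 -56 -504
MUL       -504 28224

[-504, 28224]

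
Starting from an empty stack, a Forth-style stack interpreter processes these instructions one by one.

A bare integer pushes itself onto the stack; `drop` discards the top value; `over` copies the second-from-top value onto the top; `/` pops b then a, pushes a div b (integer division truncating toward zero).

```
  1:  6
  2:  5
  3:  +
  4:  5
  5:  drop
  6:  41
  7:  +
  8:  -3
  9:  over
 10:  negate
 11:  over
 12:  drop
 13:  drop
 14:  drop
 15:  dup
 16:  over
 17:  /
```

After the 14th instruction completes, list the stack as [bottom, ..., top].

[52]

6      → 6
5      → 6 5
+      → 11
5      → 11 5
drop   → 11
41     → 11 41
+      → 52
-3     → 52 -3
over   → 52 -3 52
negate → 52 -3 -52
over   → 52 -3 -52 -3
drop   → 52 -3 -52
drop   → 52 -3
drop   → 52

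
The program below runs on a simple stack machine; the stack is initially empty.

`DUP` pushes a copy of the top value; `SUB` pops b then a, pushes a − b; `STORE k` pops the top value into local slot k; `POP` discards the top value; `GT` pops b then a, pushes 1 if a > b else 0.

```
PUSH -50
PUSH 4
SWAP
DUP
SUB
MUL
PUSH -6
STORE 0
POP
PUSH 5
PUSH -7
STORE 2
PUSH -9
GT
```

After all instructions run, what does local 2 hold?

-7

PUSH -50 : -50
PUSH 4   : -50 4
SWAP     : 4 -50
DUP      : 4 -50 -50
SUB      : 4 0
MUL      : 0
PUSH -6  : 0 -6
STORE 0  : 0
POP      : (empty)
PUSH 5   : 5
PUSH -7  : 5 -7
STORE 2  : 5
PUSH -9  : 5 -9
GT       : 1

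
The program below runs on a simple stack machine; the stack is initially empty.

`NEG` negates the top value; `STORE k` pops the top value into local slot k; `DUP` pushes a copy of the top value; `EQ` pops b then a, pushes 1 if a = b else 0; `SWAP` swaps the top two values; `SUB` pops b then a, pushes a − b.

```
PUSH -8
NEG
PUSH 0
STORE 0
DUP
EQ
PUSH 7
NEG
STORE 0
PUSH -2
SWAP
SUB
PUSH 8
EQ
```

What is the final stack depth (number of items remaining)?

1

PUSH -8 → -8
NEG     → 8
PUSH 0  → 8 0
STORE 0 → 8
DUP     → 8 8
EQ      → 1
PUSH 7  → 1 7
NEG     → 1 -7
STORE 0 → 1
PUSH -2 → 1 -2
SWAP    → -2 1
SUB     → -3
PUSH 8  → -3 8
EQ      → 0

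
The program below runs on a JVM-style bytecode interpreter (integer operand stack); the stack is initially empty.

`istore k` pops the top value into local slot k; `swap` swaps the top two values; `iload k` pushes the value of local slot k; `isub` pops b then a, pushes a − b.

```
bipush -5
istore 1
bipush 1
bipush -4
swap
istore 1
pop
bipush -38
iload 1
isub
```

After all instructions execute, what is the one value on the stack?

bipush -5  : [-5]
istore 1   : []
bipush 1   : [1]
bipush -4  : [1, -4]
swap       : [-4, 1]
istore 1   : [-4]
pop        : []
bipush -38 : [-38]
iload 1    : [-38, 1]
isub       : [-39]

-39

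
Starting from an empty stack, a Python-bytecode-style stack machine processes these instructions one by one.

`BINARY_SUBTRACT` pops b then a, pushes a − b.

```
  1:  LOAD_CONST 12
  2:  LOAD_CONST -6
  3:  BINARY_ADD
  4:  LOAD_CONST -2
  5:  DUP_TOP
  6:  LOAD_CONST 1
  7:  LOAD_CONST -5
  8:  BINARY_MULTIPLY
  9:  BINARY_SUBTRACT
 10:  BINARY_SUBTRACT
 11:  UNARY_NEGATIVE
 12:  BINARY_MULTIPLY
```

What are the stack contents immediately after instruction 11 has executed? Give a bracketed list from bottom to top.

[6, 5]

LOAD_CONST 12   : 12
LOAD_CONST -6   : 12 -6
BINARY_ADD      : 6
LOAD_CONST -2   : 6 -2
DUP_TOP         : 6 -2 -2
LOAD_CONST 1    : 6 -2 -2 1
LOAD_CONST -5   : 6 -2 -2 1 -5
BINARY_MULTIPLY : 6 -2 -2 -5
BINARY_SUBTRACT : 6 -2 3
BINARY_SUBTRACT : 6 -5
UNARY_NEGATIVE  : 6 5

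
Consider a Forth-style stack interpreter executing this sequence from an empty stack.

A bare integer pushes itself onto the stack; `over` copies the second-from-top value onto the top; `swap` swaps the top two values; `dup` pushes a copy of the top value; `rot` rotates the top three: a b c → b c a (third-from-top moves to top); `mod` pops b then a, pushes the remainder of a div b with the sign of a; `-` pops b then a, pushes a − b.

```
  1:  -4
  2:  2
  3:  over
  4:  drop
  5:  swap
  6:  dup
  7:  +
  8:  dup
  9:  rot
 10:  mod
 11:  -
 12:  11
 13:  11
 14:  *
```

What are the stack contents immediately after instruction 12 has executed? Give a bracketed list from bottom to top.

[-8, 11]

-4   -> -4
2    -> -4 2
over -> -4 2 -4
drop -> -4 2
swap -> 2 -4
dup  -> 2 -4 -4
+    -> 2 -8
dup  -> 2 -8 -8
rot  -> -8 -8 2
mod  -> -8 0
-    -> -8
11   -> -8 11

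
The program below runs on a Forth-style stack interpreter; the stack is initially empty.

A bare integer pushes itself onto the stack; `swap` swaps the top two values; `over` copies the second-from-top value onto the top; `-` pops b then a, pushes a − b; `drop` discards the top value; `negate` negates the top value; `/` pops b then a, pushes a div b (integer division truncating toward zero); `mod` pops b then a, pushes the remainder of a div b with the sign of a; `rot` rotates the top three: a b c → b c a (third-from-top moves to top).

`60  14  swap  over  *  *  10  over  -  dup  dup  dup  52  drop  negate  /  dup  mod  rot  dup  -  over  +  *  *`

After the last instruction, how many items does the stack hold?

2

60     → [60]
14     → [60, 14]
swap   → [14, 60]
over   → [14, 60, 14]
*      → [14, 840]
*      → [11760]
10     → [11760, 10]
over   → [11760, 10, 11760]
-      → [11760, -11750]
dup    → [11760, -11750, -11750]
dup    → [11760, -11750, -11750, -11750]
dup    → [11760, -11750, -11750, -11750, -11750]
52     → [11760, -11750, -11750, -11750, -11750, 52]
drop   → [11760, -11750, -11750, -11750, -11750]
negate → [11760, -11750, -11750, -11750, 11750]
/      → [11760, -11750, -11750, -1]
dup    → [11760, -11750, -11750, -1, -1]
mod    → [11760, -11750, -11750, 0]
rot    → [11760, -11750, 0, -11750]
dup    → [11760, -11750, 0, -11750, -11750]
-      → [11760, -11750, 0, 0]
over   → [11760, -11750, 0, 0, 0]
+      → [11760, -11750, 0, 0]
*      → [11760, -11750, 0]
*      → [11760, 0]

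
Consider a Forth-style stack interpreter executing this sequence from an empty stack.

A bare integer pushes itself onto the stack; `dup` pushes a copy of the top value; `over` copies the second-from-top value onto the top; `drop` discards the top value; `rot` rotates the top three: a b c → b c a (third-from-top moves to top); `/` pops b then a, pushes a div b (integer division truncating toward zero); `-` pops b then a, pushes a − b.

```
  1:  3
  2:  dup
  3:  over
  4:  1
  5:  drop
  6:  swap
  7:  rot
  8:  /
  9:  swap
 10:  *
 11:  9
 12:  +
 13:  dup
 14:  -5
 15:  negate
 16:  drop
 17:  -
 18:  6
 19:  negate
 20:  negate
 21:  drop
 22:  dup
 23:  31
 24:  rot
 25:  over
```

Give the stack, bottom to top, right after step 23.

[0, 0, 31]

3      : 3
dup    : 3 3
over   : 3 3 3
1      : 3 3 3 1
drop   : 3 3 3
swap   : 3 3 3
rot    : 3 3 3
/      : 3 1
swap   : 1 3
*      : 3
9      : 3 9
+      : 12
dup    : 12 12
-5     : 12 12 -5
negate : 12 12 5
drop   : 12 12
-      : 0
6      : 0 6
negate : 0 -6
negate : 0 6
drop   : 0
dup    : 0 0
31     : 0 0 31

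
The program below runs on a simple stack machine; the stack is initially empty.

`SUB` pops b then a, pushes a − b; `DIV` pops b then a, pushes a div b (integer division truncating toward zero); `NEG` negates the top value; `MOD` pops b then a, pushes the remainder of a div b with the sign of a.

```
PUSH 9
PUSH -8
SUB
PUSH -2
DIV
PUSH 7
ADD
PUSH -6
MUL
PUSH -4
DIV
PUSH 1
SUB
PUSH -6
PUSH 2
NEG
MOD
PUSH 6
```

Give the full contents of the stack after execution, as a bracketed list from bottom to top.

PUSH 9  → 9
PUSH -8 → 9 -8
SUB     → 17
PUSH -2 → 17 -2
DIV     → -8
PUSH 7  → -8 7
ADD     → -1
PUSH -6 → -1 -6
MUL     → 6
PUSH -4 → 6 -4
DIV     → -1
PUSH 1  → -1 1
SUB     → -2
PUSH -6 → -2 -6
PUSH 2  → -2 -6 2
NEG     → -2 -6 -2
MOD     → -2 0
PUSH 6  → -2 0 6

[-2, 0, 6]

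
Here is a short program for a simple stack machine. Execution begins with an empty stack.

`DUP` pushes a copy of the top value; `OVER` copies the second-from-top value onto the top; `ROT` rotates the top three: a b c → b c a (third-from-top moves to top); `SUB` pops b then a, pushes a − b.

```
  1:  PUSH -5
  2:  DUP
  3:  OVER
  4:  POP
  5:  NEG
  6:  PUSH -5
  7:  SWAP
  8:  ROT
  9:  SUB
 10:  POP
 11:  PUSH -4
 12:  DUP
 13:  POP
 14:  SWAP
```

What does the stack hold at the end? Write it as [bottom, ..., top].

PUSH -5 → -5
DUP     → -5 -5
OVER    → -5 -5 -5
POP     → -5 -5
NEG     → -5 5
PUSH -5 → -5 5 -5
SWAP    → -5 -5 5
ROT     → -5 5 -5
SUB     → -5 10
POP     → -5
PUSH -4 → -5 -4
DUP     → -5 -4 -4
POP     → -5 -4
SWAP    → -4 -5

[-4, -5]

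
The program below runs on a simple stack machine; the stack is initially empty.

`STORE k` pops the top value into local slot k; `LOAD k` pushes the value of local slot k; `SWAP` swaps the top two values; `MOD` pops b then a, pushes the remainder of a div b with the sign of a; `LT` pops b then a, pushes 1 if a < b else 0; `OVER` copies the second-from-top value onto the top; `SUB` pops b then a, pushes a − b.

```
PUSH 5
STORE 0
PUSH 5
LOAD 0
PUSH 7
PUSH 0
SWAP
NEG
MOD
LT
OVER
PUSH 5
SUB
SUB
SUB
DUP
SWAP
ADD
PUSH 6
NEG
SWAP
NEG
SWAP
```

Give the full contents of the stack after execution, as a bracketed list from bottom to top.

[-10, -6]

PUSH 5   [5]
STORE 0  []
PUSH 5   [5]
LOAD 0   [5, 5]
PUSH 7   [5, 5, 7]
PUSH 0   [5, 5, 7, 0]
SWAP     [5, 5, 0, 7]
NEG      [5, 5, 0, -7]
MOD      [5, 5, 0]
LT       [5, 0]
OVER     [5, 0, 5]
PUSH 5   [5, 0, 5, 5]
SUB      [5, 0, 0]
SUB      [5, 0]
SUB      [5]
DUP      [5, 5]
SWAP     [5, 5]
ADD      [10]
PUSH 6   [10, 6]
NEG      [10, -6]
SWAP     [-6, 10]
NEG      [-6, -10]
SWAP     [-10, -6]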